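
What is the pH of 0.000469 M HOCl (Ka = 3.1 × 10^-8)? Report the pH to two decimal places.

pH = 5.42

HOCl ⇌ OCl- + H+
From the ICE table, Ka = x²/(0.000469 − x) = 3.1 × 10^-8.
Assume x ≪ 0.000469: x ≈ √(3.1 × 10^-8 × 0.000469) = 3.81 × 10^-6 M
pH = −log(3.81 × 10^-6) = 5.42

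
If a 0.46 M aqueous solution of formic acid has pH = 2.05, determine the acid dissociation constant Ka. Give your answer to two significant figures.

Ka = 1.8 × 10^-4

[H+] = 10^(-2.05) = 8.91 × 10^-3 M
At equilibrium [HA] = 0.46 − 8.91 × 10^-3 = 4.51 × 10^-1 M
Ka = [H+][A-]/[HA] = (8.91 × 10^-3)² / 4.51 × 10^-1 = 1.8 × 10^-4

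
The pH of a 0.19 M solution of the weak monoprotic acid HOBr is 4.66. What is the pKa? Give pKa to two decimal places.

pKa = 8.60

[H+] = 10^(-4.66) = 2.19 × 10^-5 M
At equilibrium [HA] = 0.19 − 2.19 × 10^-5 = 1.90 × 10^-1 M
Ka = [H+][A-]/[HA] = (2.19 × 10^-5)² / 1.90 × 10^-1 = 2.52 × 10^-9
pKa = -log(2.52 × 10^-9) = 8.60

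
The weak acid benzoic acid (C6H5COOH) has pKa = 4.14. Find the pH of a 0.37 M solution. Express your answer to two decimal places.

C6H5COOH ⇌ C6H5COO- + H+
Ka = 10^(−4.14) = 7.24 × 10^-5
Ka = x²/(0.37 − x) = 7.24 × 10^-5
Neglecting x in the denominator: x = √(7.24 × 10^-5 × 0.37) = 5.18 × 10^-3 M
Check: 1.4% ionized — well under 5%, approximation valid.
pH = −log[H+] = −log(5.18 × 10^-3) = 2.29

pH = 2.29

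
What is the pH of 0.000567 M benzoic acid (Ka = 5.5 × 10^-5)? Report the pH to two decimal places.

C6H5COOH ⇌ C6H5COO- + H+
Ka = [H+]²/(0.000567 − [H+]) = 5.5 × 10^-5
[H+] is not negligible relative to C₀; solve [H+]² + 5.5e-05·[H+] − 3.12e-08 = 0.
[H+] = [−5.5e-05 + √(5.5e-05² + 1.25e-07)]/2 = 1.51 × 10^-4 M
pH = −log(1.51 × 10^-4) = 3.82

pH = 3.82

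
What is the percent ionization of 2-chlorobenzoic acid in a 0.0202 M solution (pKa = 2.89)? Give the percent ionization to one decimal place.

22.3%

ClC6H4COOH ⇌ ClC6H4COO- + H+; let x = [H+] at equilibrium.
Ka = 10^(−2.89) = 1.29 × 10^-3
Solve x² + 0.00129x − 2.61e-05 = 0 → x = 4.50 × 10^-3 M
% ionization = x/C₀ × 100% = 4.50 × 10^-3/0.0202 × 100% = 22.3%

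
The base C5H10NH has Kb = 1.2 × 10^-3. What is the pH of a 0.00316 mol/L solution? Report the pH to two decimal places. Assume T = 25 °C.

pH = 11.16

C5H10NH + H2O ⇌ C5H10NH2+ + OH-
From the ICE table, Kb = [OH-]²/(0.00316 − [OH-]) = 1.2 × 10^-3.
[OH-] is not negligible relative to C₀; solve [OH-]² + 0.0012·[OH-] − 3.79e-06 = 0.
[OH-] = (−Kb + √(Kb² + 4·Kb·C₀))/2 = 1.44 × 10^-3 M
pOH = 2.84, so pH = 14.00 − pOH = 11.16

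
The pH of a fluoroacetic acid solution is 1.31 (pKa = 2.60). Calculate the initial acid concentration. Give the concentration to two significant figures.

C₀ = 1.0 M

[H+] = 10^(-1.31) = 4.90 × 10^-2 M = x
Ka = 10^(−2.60) = 2.51 × 10^-3
Ka = x²/(C₀ − x) ⇒ C₀ = x + x²/Ka
C₀ = 4.90 × 10^-2 + (4.90 × 10^-2)²/(2.51 × 10^-3) = 1.01 M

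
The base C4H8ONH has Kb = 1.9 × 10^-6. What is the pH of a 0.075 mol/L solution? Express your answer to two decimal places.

C4H8ONH + H2O ⇌ C4H8ONH2+ + OH-
Kb = [OH-]²/(0.075 − [OH-]) = 1.9 × 10^-6
Neglecting [OH-] in the denominator: [OH-] = √(1.9 × 10^-6 × 0.075) = 3.77 × 10^-4 M
([OH-]/C₀ = 0.5% < 5%, so the approximation holds.)
pOH = 3.42, so pH = 14.00 − pOH = 10.58

pH = 10.58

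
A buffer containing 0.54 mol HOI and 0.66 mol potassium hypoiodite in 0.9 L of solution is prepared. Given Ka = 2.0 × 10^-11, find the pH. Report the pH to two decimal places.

pH = 10.79

pKa = −log(2.0 × 10^-11) = 10.699
Using pH = pKa + log([base]/[acid]) with [base]/[acid] = 0.66/0.54:
pH = 10.699 + (+0.087) = 10.79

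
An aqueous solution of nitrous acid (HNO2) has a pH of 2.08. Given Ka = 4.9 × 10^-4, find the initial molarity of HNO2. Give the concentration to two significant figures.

[H+] = 10^(-2.08) = 8.32 × 10^-3 M = x
Ka = x²/(C₀ − x) ⇒ C₀ = x + x²/Ka
C₀ = 8.32 × 10^-3 + (8.32 × 10^-3)²/(4.9 × 10^-4) = 1.50 × 10^-1 M

C₀ = 1.5 × 10^-1 M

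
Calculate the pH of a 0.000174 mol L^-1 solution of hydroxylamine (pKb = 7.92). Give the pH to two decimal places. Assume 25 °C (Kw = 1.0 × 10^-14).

NH2OH + H2O ⇌ NH3OH+ + OH-
Kb = 10^(−7.92) = 1.20 × 10^-8
From the ICE table, Kb = [OH-]²/(0.000174 − [OH-]) = 1.20 × 10^-8.
Assume [OH-] ≪ 0.000174: [OH-] ≈ √(1.20 × 10^-8 × 0.000174) = 1.44 × 10^-6 M
([OH-]/C₀ = 0.83% < 5%, so the approximation holds.)
pOH = −log(1.44 × 10^-6) = 5.84; pH = 14.00 − 5.84 = 8.16

pH = 8.16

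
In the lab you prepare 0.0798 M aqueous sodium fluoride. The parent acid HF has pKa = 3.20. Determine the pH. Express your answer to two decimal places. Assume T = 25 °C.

pH = 8.05

F- is the conjugate base of the weak acid HF.
Ka = 10^(−3.20) = 6.31 × 10^-4
Kb = Kw/Ka = 1.0×10^-14 / 6.31 × 10^-4 = 1.58 × 10^-11
From the ICE table, Kb = [OH-]²/(0.0798 − [OH-]) = 1.58 × 10^-11.
Neglecting [OH-] in the denominator: [OH-] = √(1.58 × 10^-11 × 0.0798) = 1.12 × 10^-6 M
Check: 0.0014% ionized — well under 5%, approximation valid.
pOH = 5.95, so pH = 14.00 − pOH = 8.05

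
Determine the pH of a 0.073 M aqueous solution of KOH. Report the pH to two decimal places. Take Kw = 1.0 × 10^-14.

KOH is a strong base; [OH-] = 0.073 M.
pOH = -log(0.073) = 1.14
pH = 14.00 - 1.14 = 12.86

pH = 12.86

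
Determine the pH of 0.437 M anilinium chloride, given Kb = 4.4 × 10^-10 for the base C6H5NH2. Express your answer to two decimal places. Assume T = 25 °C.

C6H5NH3+ is the conjugate acid of the weak base C6H5NH2.
Ka = Kw/Kb = 1.0×10^-14 / 4.4 × 10^-10 = 2.27 × 10^-5
From the ICE table, Ka = [H+]²/(0.437 − [H+]) = 2.27 × 10^-5.
Since Ka ≪ C₀, [H+] ≈ √(Ka·C₀) = 3.15 × 10^-3 M.
Check: 0.72% ionized — well under 5%, approximation valid.
pH = −log[H+] = −log(3.15 × 10^-3) = 2.50

pH = 2.50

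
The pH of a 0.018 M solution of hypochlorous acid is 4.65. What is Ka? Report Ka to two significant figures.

[H+] = 10^(-4.65) = 2.24 × 10^-5 M
At equilibrium [HA] = 0.018 − 2.24 × 10^-5 = 1.80 × 10^-2 M
Ka = [H+][A-]/[HA] = (2.24 × 10^-5)² / 1.80 × 10^-2 = 2.8 × 10^-8

Ka = 2.8 × 10^-8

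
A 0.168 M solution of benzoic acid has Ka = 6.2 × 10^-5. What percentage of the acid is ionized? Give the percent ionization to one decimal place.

1.9%

C6H5COOH ⇌ C6H5COO- + H+; let x = [H+] at equilibrium.
x ≈ √(Ka·C₀) = √(6.2 × 10^-5 × 0.168) = 3.23 × 10^-3 M
% ionization = x/C₀ × 100% = 3.23 × 10^-3/0.168 × 100% = 1.9%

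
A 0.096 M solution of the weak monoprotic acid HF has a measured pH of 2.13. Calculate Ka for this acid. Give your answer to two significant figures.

Ka = 6.2 × 10^-4

[H+] = 10^(-2.13) = 7.41 × 10^-3 M
At equilibrium [HA] = 0.096 − 7.41 × 10^-3 = 8.86 × 10^-2 M
Ka = [H+][A-]/[HA] = (7.41 × 10^-3)² / 8.86 × 10^-2 = 6.2 × 10^-4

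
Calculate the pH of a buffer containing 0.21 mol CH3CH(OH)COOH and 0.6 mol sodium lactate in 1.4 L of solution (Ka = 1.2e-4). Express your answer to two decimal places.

pH = 4.38

pKa = −log(1.2 × 10^-4) = 3.921
pH = pKa + log([A⁻]/[HA]) = 3.921 + log(0.6/0.21)
pH = 3.921 + (+0.456) = 4.38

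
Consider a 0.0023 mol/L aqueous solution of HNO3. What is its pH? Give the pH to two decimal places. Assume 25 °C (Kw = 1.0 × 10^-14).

HNO3 is a strong acid and dissociates completely, so [H+] = 0.0023 M.
pH = -log(0.0023) = 2.64

pH = 2.64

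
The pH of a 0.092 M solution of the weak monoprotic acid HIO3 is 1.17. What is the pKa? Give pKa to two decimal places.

[H+] = 10^(-1.17) = 6.76 × 10^-2 M
At equilibrium [HA] = 0.092 − 6.76 × 10^-2 = 2.44 × 10^-2 M
Ka = [H+][A-]/[HA] = (6.76 × 10^-2)² / 2.44 × 10^-2 = 1.87 × 10^-1
pKa = -log(1.87 × 10^-1) = 0.73

pKa = 0.73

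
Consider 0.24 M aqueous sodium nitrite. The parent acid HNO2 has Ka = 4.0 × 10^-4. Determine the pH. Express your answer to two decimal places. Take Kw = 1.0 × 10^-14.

pH = 8.39

NO2- is the conjugate base of the weak acid HNO2.
Kb = Kw/Ka = 1.0×10^-14 / 4.0 × 10^-4 = 2.50 × 10^-11
Let x = [OH-] at equilibrium. Kb = x²/(0.24 − x).
Assume x ≪ 0.24: x ≈ √(2.50 × 10^-11 × 0.24) = 2.45 × 10^-6 M
Check: 0.001% ionized — well under 5%, approximation valid.
pOH = −log(2.45 × 10^-6) = 5.61; pH = 14.00 − 5.61 = 8.39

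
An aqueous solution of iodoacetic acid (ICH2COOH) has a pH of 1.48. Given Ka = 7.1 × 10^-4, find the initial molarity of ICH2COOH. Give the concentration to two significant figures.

C₀ = 1.6 M

[H+] = 10^(-1.48) = 3.31 × 10^-2 M = x
Ka = x²/(C₀ − x) ⇒ C₀ = x + x²/Ka
C₀ = 3.31 × 10^-2 + (3.31 × 10^-2)²/(7.1 × 10^-4) = 1.58 M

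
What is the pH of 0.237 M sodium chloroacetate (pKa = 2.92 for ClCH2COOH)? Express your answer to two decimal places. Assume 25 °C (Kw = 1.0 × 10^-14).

pH = 8.15

ClCH2COO- is the conjugate base of the weak acid ClCH2COOH.
Ka = 10^(−2.92) = 1.20 × 10^-3
Kb = Kw/Ka = 1.0×10^-14 / 1.20 × 10^-3 = 8.33 × 10^-12
Kb = x²/(0.237 − x) = 8.33 × 10^-12
Neglecting x in the denominator: x = √(8.33 × 10^-12 × 0.237) = 1.41 × 10^-6 M
pOH = 5.85, so pH = 14.00 − pOH = 8.15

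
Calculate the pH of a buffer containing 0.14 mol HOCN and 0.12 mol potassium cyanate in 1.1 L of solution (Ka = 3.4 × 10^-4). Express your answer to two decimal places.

pKa = −log(3.4 × 10^-4) = 3.469
Using pH = pKa + log([base]/[acid]) with [base]/[acid] = 0.12/0.14:
pH = 3.469 + (-0.067) = 3.40

pH = 3.40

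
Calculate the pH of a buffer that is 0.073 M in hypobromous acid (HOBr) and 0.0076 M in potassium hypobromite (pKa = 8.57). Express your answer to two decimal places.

pH = 7.59

pH = pKa + log([A⁻]/[HA]) = 8.57 + log(0.0076/0.073)
pH = 8.57 + (-0.983) = 7.59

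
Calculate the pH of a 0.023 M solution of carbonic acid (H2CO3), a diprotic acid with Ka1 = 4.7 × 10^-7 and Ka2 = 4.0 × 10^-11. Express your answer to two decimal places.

pH = 3.98

Ka1 ≫ Ka2, so treat the first dissociation as the only significant source of H+.
Ka1 = x²/(0.023 − x) = 4.7 × 10^-7
x ≈ √(4.7 × 10^-7 × 0.023) = 1.04 × 10^-4 M
pH = −log(1.04 × 10^-4) = 3.98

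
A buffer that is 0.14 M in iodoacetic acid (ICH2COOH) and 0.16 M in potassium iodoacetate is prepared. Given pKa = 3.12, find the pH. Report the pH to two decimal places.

pH = 3.18

pH = pKa + log([A⁻]/[HA]) = 3.12 + log(0.16/0.14)
pH = 3.12 + (+0.058) = 3.18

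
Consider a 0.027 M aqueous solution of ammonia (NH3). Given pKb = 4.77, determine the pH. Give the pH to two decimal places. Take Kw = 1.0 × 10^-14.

pH = 10.83

NH3 + H2O ⇌ NH4+ + OH-
Kb = 10^(−4.77) = 1.70 × 10^-5
Kb = x²/(0.027 − x) = 1.70 × 10^-5
Neglecting x in the denominator: x = √(1.70 × 10^-5 × 0.027) = 6.77 × 10^-4 M
Check: 2.5% ionized — well under 5%, approximation valid.
pOH = 3.17, so pH = 14.00 − pOH = 10.83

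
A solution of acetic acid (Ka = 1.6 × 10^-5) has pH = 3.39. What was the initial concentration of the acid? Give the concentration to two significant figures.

C₀ = 1.1 × 10^-2 M

[H+] = 10^(-3.39) = 4.07 × 10^-4 M = x
Ka = x²/(C₀ − x) ⇒ C₀ = x + x²/Ka
C₀ = 4.07 × 10^-4 + (4.07 × 10^-4)²/(1.6 × 10^-5) = 1.08 × 10^-2 M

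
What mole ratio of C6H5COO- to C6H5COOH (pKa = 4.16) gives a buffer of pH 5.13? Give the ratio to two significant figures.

pH = pKa + log(r) ⇒ log(r) = 5.13 − 4.16 = +0.97
r = [C6H5COO-]/[C6H5COOH] = 10^(+0.97) = 9.33

ratio = 9.3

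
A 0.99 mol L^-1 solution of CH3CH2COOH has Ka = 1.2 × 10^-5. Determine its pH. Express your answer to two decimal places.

CH3CH2COOH ⇌ CH3CH2COO- + H+
Ka = x²/(0.99 − x) = 1.2 × 10^-5
Since Ka ≪ C₀, x ≈ √(Ka·C₀) = 3.45 × 10^-3 M.
(x/C₀ = 0.35% < 5%, so the approximation holds.)
pH = −log[H+] = −log(3.45 × 10^-3) = 2.46

pH = 2.46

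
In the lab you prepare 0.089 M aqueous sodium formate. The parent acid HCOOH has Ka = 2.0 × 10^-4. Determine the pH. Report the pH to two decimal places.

pH = 8.32

HCOO- is the conjugate base of the weak acid HCOOH.
Kb = Kw/Ka = 1.0×10^-14 / 2.0 × 10^-4 = 5.00 × 10^-11
From the ICE table, Kb = x²/(0.089 − x) = 5.00 × 10^-11.
Assume x ≪ 0.089: x ≈ √(5.00 × 10^-11 × 0.089) = 2.11 × 10^-6 M
pOH = −log(2.11 × 10^-6) = 5.68; pH = 14.00 − 5.68 = 8.32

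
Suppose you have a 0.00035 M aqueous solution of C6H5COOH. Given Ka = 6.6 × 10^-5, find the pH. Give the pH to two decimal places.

pH = 3.91

C6H5COOH ⇌ C6H5COO- + H+
From the ICE table, Ka = x²/(0.00035 − x) = 6.6 × 10^-5.
Here C₀/Ka ≈ 5.3, so the small-x approximation fails. Use the quadratic:
x = [−6.6e-05 + √(6.6e-05² + 9.24e-08)]/2 = 1.23 × 10^-4 M
pH = −log[H+] = −log(1.23 × 10^-4) = 3.91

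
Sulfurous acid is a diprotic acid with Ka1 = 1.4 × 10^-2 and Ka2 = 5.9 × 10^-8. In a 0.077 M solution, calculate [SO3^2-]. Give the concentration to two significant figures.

5.9 × 10^-8 M

First ionization gives [H+] ≈ [HSO3-] = 2.66 × 10^-2 M.
Second step: Ka2 = [H+][SO3^2-]/[HSO3-] ≈ [SO3^2-] (since [H+] ≈ [HSO3-]).
So [SO3^2-] ≈ Ka2.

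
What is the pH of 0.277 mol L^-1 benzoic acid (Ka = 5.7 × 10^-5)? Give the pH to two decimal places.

C6H5COOH ⇌ C6H5COO- + H+
Ka = x²/(0.277 − x) = 5.7 × 10^-5
Since Ka ≪ C₀, x ≈ √(Ka·C₀) = 3.97 × 10^-3 M.
(x/C₀ = 1.4% < 5%, so the approximation holds.)
pH = −log(3.97 × 10^-3) = 2.40

pH = 2.40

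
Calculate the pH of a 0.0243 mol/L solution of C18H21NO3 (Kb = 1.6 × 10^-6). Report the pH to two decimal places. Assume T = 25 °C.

pH = 10.29

C18H21NO3 + H2O ⇌ C18H22NO3+ + OH-
From the ICE table, Kb = x²/(0.0243 − x) = 1.6 × 10^-6.
Since Kb ≪ C₀, x ≈ √(Kb·C₀) = 1.97 × 10^-4 M.
Check: 0.81% ionized — well under 5%, approximation valid.
pOH = 3.71, so pH = 14.00 − pOH = 10.29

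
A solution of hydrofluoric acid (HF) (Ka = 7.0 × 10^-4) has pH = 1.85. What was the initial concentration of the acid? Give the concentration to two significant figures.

C₀ = 3.0 × 10^-1 M

[H+] = 10^(-1.85) = 1.41 × 10^-2 M = x
Ka = x²/(C₀ − x) ⇒ C₀ = x + x²/Ka
C₀ = 1.41 × 10^-2 + (1.41 × 10^-2)²/(7.0 × 10^-4) = 2.98 × 10^-1 M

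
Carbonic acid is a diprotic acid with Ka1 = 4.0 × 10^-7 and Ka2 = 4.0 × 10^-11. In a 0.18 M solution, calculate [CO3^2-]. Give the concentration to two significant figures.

First ionization gives [H+] ≈ [HCO3-] = 2.68 × 10^-4 M.
Second step: Ka2 = [H+][CO3^2-]/[HCO3-] ≈ [CO3^2-] (since [H+] ≈ [HCO3-]).
So [CO3^2-] ≈ Ka2.

4.0 × 10^-11 M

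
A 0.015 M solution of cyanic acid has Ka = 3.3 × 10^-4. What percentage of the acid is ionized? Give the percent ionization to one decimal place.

13.8%

HOCN ⇌ OCN- + H+; let x = [H+] at equilibrium.
Solve x² + 0.00033x − 4.95e-06 = 0 → x = 2.07 × 10^-3 M
% ionization = x/C₀ × 100% = 2.07 × 10^-3/0.015 × 100% = 13.8%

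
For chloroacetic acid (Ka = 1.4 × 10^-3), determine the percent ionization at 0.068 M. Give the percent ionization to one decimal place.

13.4%

ClCH2COOH ⇌ ClCH2COO- + H+; let x = [H+] at equilibrium.
Solve x² + 0.0014x − 9.52e-05 = 0 → x = 9.08 × 10^-3 M
% ionization = x/C₀ × 100% = 9.08 × 10^-3/0.068 × 100% = 13.4%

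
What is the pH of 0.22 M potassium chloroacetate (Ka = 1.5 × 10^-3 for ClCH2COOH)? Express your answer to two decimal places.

ClCH2COO- is the conjugate base of the weak acid ClCH2COOH.
Kb = Kw/Ka = 1.0×10^-14 / 1.5 × 10^-3 = 6.67 × 10^-12
From the ICE table, Kb = [OH-]²/(0.22 − [OH-]) = 6.67 × 10^-12.
Assume [OH-] ≪ 0.22: [OH-] ≈ √(6.67 × 10^-12 × 0.22) = 1.21 × 10^-6 M
pOH = 5.92, so pH = 14.00 − pOH = 8.08

pH = 8.08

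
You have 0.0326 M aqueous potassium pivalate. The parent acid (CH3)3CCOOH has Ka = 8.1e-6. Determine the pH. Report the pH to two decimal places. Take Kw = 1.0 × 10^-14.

(CH3)3CCOO- is the conjugate base of the weak acid (CH3)3CCOOH.
Kb = Kw/Ka = 1.0×10^-14 / 8.1 × 10^-6 = 1.23 × 10^-9
Kb = x²/(0.0326 − x) = 1.23 × 10^-9
Since Kb ≪ C₀, x ≈ √(Kb·C₀) = 6.33 × 10^-6 M.
(x/C₀ = 0.019% < 5%, so the approximation holds.)
pOH = −log(6.33 × 10^-6) = 5.20; pH = 14.00 − 5.20 = 8.80

pH = 8.80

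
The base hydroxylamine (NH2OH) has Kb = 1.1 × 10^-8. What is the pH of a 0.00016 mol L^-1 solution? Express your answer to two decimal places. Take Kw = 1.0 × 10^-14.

pH = 8.12

NH2OH + H2O ⇌ NH3OH+ + OH-
Kb = [OH-]²/(0.00016 − [OH-]) = 1.1 × 10^-8
Since Kb ≪ C₀, [OH-] ≈ √(Kb·C₀) = 1.33 × 10^-6 M.
([OH-]/C₀ = 0.83% < 5%, so the approximation holds.)
pOH = 5.88, so pH = 14.00 − pOH = 8.12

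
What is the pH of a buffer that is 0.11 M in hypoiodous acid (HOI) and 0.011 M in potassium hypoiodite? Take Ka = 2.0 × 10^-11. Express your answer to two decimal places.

pH = 9.70

pKa = −log(2.0 × 10^-11) = 10.699
Using pH = pKa + log([base]/[acid]) with [base]/[acid] = 0.011/0.11:
pH = 10.699 + (-1.000) = 9.70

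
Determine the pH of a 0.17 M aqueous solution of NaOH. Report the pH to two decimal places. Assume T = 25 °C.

NaOH is a strong base; [OH-] = 0.17 M.
pOH = -log(0.17) = 0.77
pH = 14.00 - 0.77 = 13.23

pH = 13.23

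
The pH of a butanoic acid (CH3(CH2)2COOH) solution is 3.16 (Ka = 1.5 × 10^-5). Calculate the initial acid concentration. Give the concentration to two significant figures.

C₀ = 3.3 × 10^-2 M

[H+] = 10^(-3.16) = 6.92 × 10^-4 M = x
Ka = x²/(C₀ − x) ⇒ C₀ = x + x²/Ka
C₀ = 6.92 × 10^-4 + (6.92 × 10^-4)²/(1.5 × 10^-5) = 3.26 × 10^-2 M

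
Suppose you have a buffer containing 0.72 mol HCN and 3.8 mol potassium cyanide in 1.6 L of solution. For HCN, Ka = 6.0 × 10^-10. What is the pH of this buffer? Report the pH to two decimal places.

pH = 9.94

pKa = −log(6.0 × 10^-10) = 9.222
pH = pKa + log([A⁻]/[HA]) = 9.222 + log(3.8/0.72)
pH = 9.222 + (+0.722) = 9.94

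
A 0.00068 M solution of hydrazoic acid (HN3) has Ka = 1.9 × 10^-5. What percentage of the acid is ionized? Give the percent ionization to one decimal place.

HN3 ⇌ N3- + H+; let x = [H+] at equilibrium.
Solve x² + 1.9e-05x − 1.29e-08 = 0 → x = 1.05 × 10^-4 M
% ionization = x/C₀ × 100% = 1.05 × 10^-4/0.00068 × 100% = 15.4%

15.4%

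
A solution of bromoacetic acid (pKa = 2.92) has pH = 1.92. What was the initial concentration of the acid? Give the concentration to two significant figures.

[H+] = 10^(-1.92) = 1.20 × 10^-2 M = x
Ka = 10^(−2.92) = 1.20 × 10^-3
Ka = x²/(C₀ − x) ⇒ C₀ = x + x²/Ka
C₀ = 1.20 × 10^-2 + (1.20 × 10^-2)²/(1.20 × 10^-3) = 1.32 × 10^-1 M

C₀ = 1.3 × 10^-1 M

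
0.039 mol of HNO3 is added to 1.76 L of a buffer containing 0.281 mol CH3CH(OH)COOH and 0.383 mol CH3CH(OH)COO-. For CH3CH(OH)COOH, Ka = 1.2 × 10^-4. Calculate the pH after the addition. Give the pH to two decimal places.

After neutralization: n(CH3CH(OH)COOH) = 0.32 mol, n(CH3CH(OH)COO-) = 0.344 mol.
pKa = −log(1.2 × 10^-4) = 3.921
pH = pKa + log(n_CH3CH(OH)COO-/n_CH3CH(OH)COOH) = 3.921 + log(0.344/0.32) = 3.921 + (+0.031)

pH = 3.95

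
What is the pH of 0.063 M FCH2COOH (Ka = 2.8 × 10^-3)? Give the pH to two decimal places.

pH = 1.92

FCH2COOH ⇌ FCH2COO- + H+
Ka = [H+]²/(0.063 − [H+]) = 2.8 × 10^-3
[H+] is not negligible relative to C₀; solve [H+]² + 0.0028·[H+] − 0.000176 = 0.
[H+] = [−0.0028 + √(0.0028² + 0.000706)]/2 = 1.20 × 10^-2 M
pH = −log[H+] = −log(1.20 × 10^-2) = 1.92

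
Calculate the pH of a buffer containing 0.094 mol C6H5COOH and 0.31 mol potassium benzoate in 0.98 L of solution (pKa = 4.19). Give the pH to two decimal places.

Henderson–Hasselbalch: pH = pKa + log([C6H5COO-]/[C6H5COOH]) = 4.19 + log(0.31/0.094)
pH = 4.19 + (+0.518) = 4.71

pH = 4.71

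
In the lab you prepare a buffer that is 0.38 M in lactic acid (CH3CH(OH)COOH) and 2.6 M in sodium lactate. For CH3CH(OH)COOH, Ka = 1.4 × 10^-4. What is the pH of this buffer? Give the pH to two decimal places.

pKa = −log(1.4 × 10^-4) = 3.854
Using pH = pKa + log([base]/[acid]) with [base]/[acid] = 2.6/0.38:
pH = 3.854 + (+0.835) = 4.69

pH = 4.69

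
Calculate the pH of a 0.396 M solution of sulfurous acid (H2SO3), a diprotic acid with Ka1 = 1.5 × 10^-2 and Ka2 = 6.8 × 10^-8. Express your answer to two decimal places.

Since Ka1 ≫ Ka2, the first ionization dominates [H+].
Ka1 = x²/(0.396 − x) = 1.5 × 10^-2
Solving the quadratic: x = (−Ka1 + √(Ka1² + 4·Ka1·C₀))/2 = 6.99 × 10^-2 M
pH = −log(6.99 × 10^-2) = 1.16

pH = 1.16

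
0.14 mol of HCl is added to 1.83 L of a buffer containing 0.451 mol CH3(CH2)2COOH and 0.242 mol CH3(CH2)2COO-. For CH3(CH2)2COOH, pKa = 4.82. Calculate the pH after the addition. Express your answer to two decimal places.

pH = 4.06

Added H+ converts CH3(CH2)2COO- to CH3(CH2)2COOH: CH3(CH2)2COOH → 0.591 mol, CH3(CH2)2COO- → 0.102 mol.
pH = pKa + log(n_CH3(CH2)2COO-/n_CH3(CH2)2COOH) = 4.82 + log(0.102/0.591) = 4.82 + (-0.763)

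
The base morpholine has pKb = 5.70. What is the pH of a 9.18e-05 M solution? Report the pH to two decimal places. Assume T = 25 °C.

C4H8ONH + H2O ⇌ C4H8ONH2+ + OH-
Kb = 10^(−5.70) = 2.00 × 10^-6
From the ICE table, Kb = x²/(9.18e-05 − x) = 2.00 × 10^-6.
x is not negligible relative to C₀; solve x² + 2e-06·x − 1.84e-10 = 0.
x = (−Kb + √(Kb² + 4·Kb·C₀))/2 = 1.26 × 10^-5 M
pOH = 4.90, so pH = 14.00 − pOH = 9.10

pH = 9.10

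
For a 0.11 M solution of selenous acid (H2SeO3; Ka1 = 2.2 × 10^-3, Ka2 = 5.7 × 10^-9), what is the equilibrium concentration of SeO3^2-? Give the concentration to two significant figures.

5.7 × 10^-9 M

First ionization gives [H+] ≈ [HSeO3-] = 1.45 × 10^-2 M.
Second step: Ka2 = [H+][SeO3^2-]/[HSeO3-] ≈ [SeO3^2-] (since [H+] ≈ [HSeO3-]).
So [SeO3^2-] ≈ Ka2.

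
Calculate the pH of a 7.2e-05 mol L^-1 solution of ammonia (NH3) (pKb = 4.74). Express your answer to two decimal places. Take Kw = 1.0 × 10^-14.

pH = 9.45

NH3 + H2O ⇌ NH4+ + OH-
Kb = 10^(−4.74) = 1.82 × 10^-5
Let x = [OH-] at equilibrium. Kb = x²/(7.2e-05 − x).
Here C₀/Kb ≈ 3.96, so the small-x approximation fails. Use the quadratic:
x = (−Kb + √(Kb² + 4·Kb·C₀))/2 = 2.82 × 10^-5 M
pOH = 4.55, so pH = 14.00 − pOH = 9.45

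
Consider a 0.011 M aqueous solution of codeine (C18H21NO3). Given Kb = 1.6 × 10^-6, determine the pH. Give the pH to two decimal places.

pH = 10.12

C18H21NO3 + H2O ⇌ C18H22NO3+ + OH-
Let x = [OH-] at equilibrium. Kb = x²/(0.011 − x).
Neglecting x in the denominator: x = √(1.6 × 10^-6 × 0.011) = 1.33 × 10^-4 M
(x/C₀ = 1.2% < 5%, so the approximation holds.)
pOH = 3.88, so pH = 14.00 − pOH = 10.12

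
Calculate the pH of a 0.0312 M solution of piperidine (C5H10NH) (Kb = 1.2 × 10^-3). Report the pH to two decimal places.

pH = 11.74

C5H10NH + H2O ⇌ C5H10NH2+ + OH-
Kb = [OH-]²/(0.0312 − [OH-]) = 1.2 × 10^-3
[OH-] is not negligible relative to C₀; solve [OH-]² + 0.0012·[OH-] − 3.74e-05 = 0.
[OH-] = [−0.0012 + √(0.0012² + 0.00015)]/2 = 5.55 × 10^-3 M
pOH = −log(5.55 × 10^-3) = 2.26; pH = 14.00 − 2.26 = 11.74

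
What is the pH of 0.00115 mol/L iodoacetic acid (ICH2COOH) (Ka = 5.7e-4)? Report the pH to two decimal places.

pH = 3.24

ICH2COOH ⇌ ICH2COO- + H+
Ka = x²/(0.00115 − x) = 5.7 × 10^-4
x is not negligible relative to C₀; solve x² + 0.00057·x − 6.56e-07 = 0.
x = [−0.00057 + √(0.00057² + 2.62e-06)]/2 = 5.73 × 10^-4 M
pH = −log(5.73 × 10^-4) = 3.24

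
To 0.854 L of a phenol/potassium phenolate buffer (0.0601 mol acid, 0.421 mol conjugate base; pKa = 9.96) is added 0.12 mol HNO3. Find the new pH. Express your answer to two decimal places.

pH = 10.18

Added H+ converts C6H5O- to C6H5OH: C6H5OH → 0.18 mol, C6H5O- → 0.301 mol.
Henderson–Hasselbalch with mole ratio 0.301/0.18: pH = 9.96 + (+0.223)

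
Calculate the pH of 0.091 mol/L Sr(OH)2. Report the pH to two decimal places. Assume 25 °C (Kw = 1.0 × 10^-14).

Sr(OH)2 is a strong base (each formula unit releases 2 OH-); [OH-] = 0.182 M.
pOH = -log(0.182) = 0.74
pH = 14.00 - 0.74 = 13.26

pH = 13.26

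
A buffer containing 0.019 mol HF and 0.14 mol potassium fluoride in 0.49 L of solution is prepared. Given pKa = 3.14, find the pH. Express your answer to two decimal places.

pH = pKa + log([A⁻]/[HA]) = 3.14 + log(0.14/0.019)
pH = 3.14 + (+0.867) = 4.01

pH = 4.01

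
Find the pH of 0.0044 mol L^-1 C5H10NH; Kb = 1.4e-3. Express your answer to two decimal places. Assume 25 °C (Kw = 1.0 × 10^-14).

pH = 11.27

C5H10NH + H2O ⇌ C5H10NH2+ + OH-
From the ICE table, Kb = [OH-]²/(0.0044 − [OH-]) = 1.4 × 10^-3.
Here C₀/Kb ≈ 3.14, so the small-[OH-] approximation fails. Use the quadratic:
[OH-] = (−Kb + √(Kb² + 4·Kb·C₀))/2 = 1.88 × 10^-3 M
pOH = 2.73, so pH = 14.00 − pOH = 11.27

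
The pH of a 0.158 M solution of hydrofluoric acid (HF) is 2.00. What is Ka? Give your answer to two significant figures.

[H+] = 10^(-2.00) = 1.00 × 10^-2 M
At equilibrium [HA] = 0.158 − 1.00 × 10^-2 = 1.48 × 10^-1 M
Ka = [H+][A-]/[HA] = (1.00 × 10^-2)² / 1.48 × 10^-1 = 6.8 × 10^-4

Ka = 6.8 × 10^-4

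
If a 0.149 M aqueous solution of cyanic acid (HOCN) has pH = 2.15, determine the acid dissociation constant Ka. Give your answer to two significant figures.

[H+] = 10^(-2.15) = 7.08 × 10^-3 M
At equilibrium [HA] = 0.149 − 7.08 × 10^-3 = 1.42 × 10^-1 M
Ka = [H+][A-]/[HA] = (7.08 × 10^-3)² / 1.42 × 10^-1 = 3.5 × 10^-4

Ka = 3.5 × 10^-4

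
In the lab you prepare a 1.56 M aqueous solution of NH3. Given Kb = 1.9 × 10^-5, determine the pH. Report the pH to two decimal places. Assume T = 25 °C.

NH3 + H2O ⇌ NH4+ + OH-
From the ICE table, Kb = x²/(1.56 − x) = 1.9 × 10^-5.
Assume x ≪ 1.56: x ≈ √(1.9 × 10^-5 × 1.56) = 5.44 × 10^-3 M
(x/C₀ = 0.35% < 5%, so the approximation holds.)
pOH = 2.26, so pH = 14.00 − pOH = 11.74

pH = 11.74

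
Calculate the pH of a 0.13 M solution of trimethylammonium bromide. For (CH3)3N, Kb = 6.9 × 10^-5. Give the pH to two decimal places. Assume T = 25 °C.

(CH3)3NH+ is the conjugate acid of the weak base (CH3)3N.
Ka = Kw/Kb = 1.0×10^-14 / 6.9 × 10^-5 = 1.45 × 10^-10
Let x = [H+] at equilibrium. Ka = x²/(0.13 − x).
Assume x ≪ 0.13: x ≈ √(1.45 × 10^-10 × 0.13) = 4.34 × 10^-6 M
Check: 0.0033% ionized — well under 5%, approximation valid.
pH = −log(4.34 × 10^-6) = 5.36

pH = 5.36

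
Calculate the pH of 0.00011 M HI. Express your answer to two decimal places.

pH = 3.96

HI is a strong acid and dissociates completely, so [H+] = 0.00011 M.
pH = -log(0.00011) = 3.96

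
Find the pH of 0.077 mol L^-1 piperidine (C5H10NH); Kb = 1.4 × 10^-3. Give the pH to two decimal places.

C5H10NH + H2O ⇌ C5H10NH2+ + OH-
From the ICE table, Kb = [OH-]²/(0.077 − [OH-]) = 1.4 × 10^-3.
[OH-] is not negligible relative to C₀; solve [OH-]² + 0.0014·[OH-] − 0.000108 = 0.
[OH-] = (−Kb + √(Kb² + 4·Kb·C₀))/2 = 9.71 × 10^-3 M
pOH = −log(9.71 × 10^-3) = 2.01; pH = 14.00 − 2.01 = 11.99

pH = 11.99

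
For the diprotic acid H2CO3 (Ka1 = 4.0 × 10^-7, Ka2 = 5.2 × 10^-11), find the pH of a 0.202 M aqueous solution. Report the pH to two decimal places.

pH = 3.55

Since Ka1 ≫ Ka2, the first ionization dominates [H+].
Ka1 = x²/(0.202 − x) = 4.0 × 10^-7
x ≈ √(4.0 × 10^-7 × 0.202) = 2.84 × 10^-4 M
pH = −log(2.84 × 10^-4) = 3.55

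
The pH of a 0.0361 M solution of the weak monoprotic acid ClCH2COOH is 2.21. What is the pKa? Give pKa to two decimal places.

pKa = 2.90

[H+] = 10^(-2.21) = 6.17 × 10^-3 M
At equilibrium [HA] = 0.0361 − 6.17 × 10^-3 = 2.99 × 10^-2 M
Ka = [H+][A-]/[HA] = (6.17 × 10^-3)² / 2.99 × 10^-2 = 1.27 × 10^-3
pKa = -log(1.27 × 10^-3) = 2.90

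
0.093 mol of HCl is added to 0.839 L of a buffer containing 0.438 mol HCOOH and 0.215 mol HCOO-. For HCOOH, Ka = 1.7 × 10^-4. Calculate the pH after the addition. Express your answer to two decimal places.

pH = 3.13

Added H+ converts HCOO- to HCOOH: HCOOH → 0.531 mol, HCOO- → 0.122 mol.
pKa = −log(1.7 × 10^-4) = 3.770
pH = pKa + log([A⁻]/[HA]) = 3.770 + log(0.122/0.531) = 3.770 -0.639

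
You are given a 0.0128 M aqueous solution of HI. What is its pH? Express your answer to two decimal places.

pH = 1.89

HI is a strong acid and dissociates completely, so [H+] = 0.0128 M.
pH = -log(0.0128) = 1.89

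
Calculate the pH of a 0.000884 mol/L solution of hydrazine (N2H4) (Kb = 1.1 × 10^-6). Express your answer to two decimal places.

pH = 9.49

N2H4 + H2O ⇌ N2H5+ + OH-
Kb = [OH-]²/(0.000884 − [OH-]) = 1.1 × 10^-6
Assume [OH-] ≪ 0.000884: [OH-] ≈ √(1.1 × 10^-6 × 0.000884) = 3.12 × 10^-5 M
pOH = 4.51, so pH = 14.00 − pOH = 9.49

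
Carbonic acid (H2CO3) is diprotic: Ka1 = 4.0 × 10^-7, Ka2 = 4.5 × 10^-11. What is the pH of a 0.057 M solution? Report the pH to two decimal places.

pH = 3.82

Since Ka1 ≫ Ka2, the first ionization dominates [H+].
Ka1 = x²/(0.057 − x) = 4.0 × 10^-7
x ≈ √(4.0 × 10^-7 × 0.057) = 1.51 × 10^-4 M
pH = −log(1.51 × 10^-4) = 3.82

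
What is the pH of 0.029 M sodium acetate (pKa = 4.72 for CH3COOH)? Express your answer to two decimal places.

pH = 8.59

CH3COO- is the conjugate base of the weak acid CH3COOH.
Ka = 10^(−4.72) = 1.91 × 10^-5
Kb = Kw/Ka = 1.0×10^-14 / 1.91 × 10^-5 = 5.24 × 10^-10
Kb = [OH-]²/(0.029 − [OH-]) = 5.24 × 10^-10
Since Kb ≪ C₀, [OH-] ≈ √(Kb·C₀) = 3.90 × 10^-6 M.
pOH = −log(3.90 × 10^-6) = 5.41; pH = 14.00 − 5.41 = 8.59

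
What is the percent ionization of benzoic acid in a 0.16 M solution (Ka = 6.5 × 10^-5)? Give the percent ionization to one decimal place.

2.0%

C6H5COOH ⇌ C6H5COO- + H+; let x = [H+] at equilibrium.
x ≈ √(Ka·C₀) = √(6.5 × 10^-5 × 0.16) = 3.22 × 10^-3 M
% ionization = x/C₀ × 100% = 3.22 × 10^-3/0.16 × 100% = 2.0%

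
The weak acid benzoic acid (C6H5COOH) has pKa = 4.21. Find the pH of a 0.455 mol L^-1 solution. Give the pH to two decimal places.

C6H5COOH ⇌ C6H5COO- + H+
Ka = 10^(−4.21) = 6.17 × 10^-5
Let x = [H+] at equilibrium. Ka = x²/(0.455 − x).
Assume x ≪ 0.455: x ≈ √(6.17 × 10^-5 × 0.455) = 5.30 × 10^-3 M
pH = −log[H+] = −log(5.30 × 10^-3) = 2.28

pH = 2.28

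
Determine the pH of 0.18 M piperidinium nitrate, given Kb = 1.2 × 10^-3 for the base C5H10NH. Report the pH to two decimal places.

C5H10NH2+ is the conjugate acid of the weak base C5H10NH.
Ka = Kw/Kb = 1.0×10^-14 / 1.2 × 10^-3 = 8.33 × 10^-12
Ka = x²/(0.18 − x) = 8.33 × 10^-12
Assume x ≪ 0.18: x ≈ √(8.33 × 10^-12 × 0.18) = 1.22 × 10^-6 M
pH = −log[H+] = −log(1.22 × 10^-6) = 5.91

pH = 5.91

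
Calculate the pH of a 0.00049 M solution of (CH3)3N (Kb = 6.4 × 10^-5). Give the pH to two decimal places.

(CH3)3N + H2O ⇌ (CH3)3NH+ + OH-
Let x = [OH-] at equilibrium. Kb = x²/(0.00049 − x).
x is not negligible relative to C₀; solve x² + 6.4e-05·x − 3.14e-08 = 0.
x = [−6.4e-05 + √(6.4e-05² + 1.25e-07)]/2 = 1.48 × 10^-4 M
pOH = 3.83, so pH = 14.00 − pOH = 10.17

pH = 10.17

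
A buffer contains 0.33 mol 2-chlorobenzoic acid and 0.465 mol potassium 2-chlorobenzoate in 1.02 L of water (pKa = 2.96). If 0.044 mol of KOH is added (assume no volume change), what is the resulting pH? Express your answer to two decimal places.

pH = 3.21

OH- converts ClC6H4COOH to ClC6H4COO-: ClC6H4COOH → 0.286 mol, ClC6H4COO- → 0.509 mol.
Henderson–Hasselbalch with mole ratio 0.509/0.286: pH = 2.96 + (+0.250)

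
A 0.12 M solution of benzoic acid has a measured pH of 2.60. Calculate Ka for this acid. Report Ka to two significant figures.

Ka = 5.4 × 10^-5

[H+] = 10^(-2.60) = 2.51 × 10^-3 M
At equilibrium [HA] = 0.12 − 2.51 × 10^-3 = 1.17 × 10^-1 M
Ka = [H+][A-]/[HA] = (2.51 × 10^-3)² / 1.17 × 10^-1 = 5.4 × 10^-5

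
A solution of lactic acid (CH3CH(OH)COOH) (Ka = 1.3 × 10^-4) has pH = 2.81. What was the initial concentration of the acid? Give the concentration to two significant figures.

C₀ = 2.0 × 10^-2 M

[H+] = 10^(-2.81) = 1.55 × 10^-3 M = x
Ka = x²/(C₀ − x) ⇒ C₀ = x + x²/Ka
C₀ = 1.55 × 10^-3 + (1.55 × 10^-3)²/(1.3 × 10^-4) = 2.00 × 10^-2 M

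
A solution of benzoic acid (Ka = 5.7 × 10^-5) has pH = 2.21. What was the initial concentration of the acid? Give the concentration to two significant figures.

C₀ = 6.7 × 10^-1 M

[H+] = 10^(-2.21) = 6.17 × 10^-3 M = x
Ka = x²/(C₀ − x) ⇒ C₀ = x + x²/Ka
C₀ = 6.17 × 10^-3 + (6.17 × 10^-3)²/(5.7 × 10^-5) = 6.74 × 10^-1 M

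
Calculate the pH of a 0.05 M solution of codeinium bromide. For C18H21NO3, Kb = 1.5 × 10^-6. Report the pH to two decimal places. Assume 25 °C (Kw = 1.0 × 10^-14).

pH = 4.74

C18H22NO3+ is the conjugate acid of the weak base C18H21NO3.
Ka = Kw/Kb = 1.0×10^-14 / 1.5 × 10^-6 = 6.67 × 10^-9
From the ICE table, Ka = [H+]²/(0.05 − [H+]) = 6.67 × 10^-9.
Assume [H+] ≪ 0.05: [H+] ≈ √(6.67 × 10^-9 × 0.05) = 1.83 × 10^-5 M
pH = −log(1.83 × 10^-5) = 4.74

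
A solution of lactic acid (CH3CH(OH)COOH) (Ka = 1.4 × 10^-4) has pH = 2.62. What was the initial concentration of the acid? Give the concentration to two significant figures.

[H+] = 10^(-2.62) = 2.40 × 10^-3 M = x
Ka = x²/(C₀ − x) ⇒ C₀ = x + x²/Ka
C₀ = 2.40 × 10^-3 + (2.40 × 10^-3)²/(1.4 × 10^-4) = 4.35 × 10^-2 M

C₀ = 4.4 × 10^-2 M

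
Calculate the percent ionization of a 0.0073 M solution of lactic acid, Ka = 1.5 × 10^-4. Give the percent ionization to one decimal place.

CH3CH(OH)COOH ⇌ CH3CH(OH)COO- + H+; let x = [H+] at equilibrium.
Solve x² + 0.00015x − 1.09e-06 = 0 → x = 9.74 × 10^-4 M
% ionization = x/C₀ × 100% = 9.74 × 10^-4/0.0073 × 100% = 13.3%

13.3%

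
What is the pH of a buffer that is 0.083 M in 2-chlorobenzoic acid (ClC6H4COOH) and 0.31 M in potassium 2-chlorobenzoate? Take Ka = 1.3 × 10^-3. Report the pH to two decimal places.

pH = 3.46

pKa = −log(1.3 × 10^-3) = 2.886
Using pH = pKa + log([base]/[acid]) with [base]/[acid] = 0.31/0.083:
pH = 2.886 + (+0.572) = 3.46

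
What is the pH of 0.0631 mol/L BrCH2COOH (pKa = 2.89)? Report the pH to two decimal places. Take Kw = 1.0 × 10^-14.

pH = 2.08

BrCH2COOH ⇌ BrCH2COO- + H+
Ka = 10^(−2.89) = 1.29 × 10^-3
From the ICE table, Ka = [H+]²/(0.0631 − [H+]) = 1.29 × 10^-3.
Here C₀/Ka ≈ 48.9, so the small-[H+] approximation fails. Use the quadratic:
[H+] = [−0.00129 + √(0.00129² + 0.000326)]/2 = 8.40 × 10^-3 M
pH = −log[H+] = −log(8.40 × 10^-3) = 2.08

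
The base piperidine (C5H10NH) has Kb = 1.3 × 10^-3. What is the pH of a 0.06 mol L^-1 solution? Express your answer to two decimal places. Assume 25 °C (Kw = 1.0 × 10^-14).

pH = 11.91

C5H10NH + H2O ⇌ C5H10NH2+ + OH-
Kb = x²/(0.06 − x) = 1.3 × 10^-3
Here C₀/Kb ≈ 46.2, so the small-x approximation fails. Use the quadratic:
x = (−Kb + √(Kb² + 4·Kb·C₀))/2 = 8.21 × 10^-3 M
pOH = −log(8.21 × 10^-3) = 2.09; pH = 14.00 − 2.09 = 11.91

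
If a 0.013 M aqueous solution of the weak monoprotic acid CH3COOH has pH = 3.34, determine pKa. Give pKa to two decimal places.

[H+] = 10^(-3.34) = 4.57 × 10^-4 M
At equilibrium [HA] = 0.013 − 4.57 × 10^-4 = 1.25 × 10^-2 M
Ka = [H+][A-]/[HA] = (4.57 × 10^-4)² / 1.25 × 10^-2 = 1.67 × 10^-5
pKa = -log(1.67 × 10^-5) = 4.78

pKa = 4.78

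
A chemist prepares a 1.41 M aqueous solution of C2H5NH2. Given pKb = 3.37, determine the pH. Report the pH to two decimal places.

C2H5NH2 + H2O ⇌ C2H5NH3+ + OH-
Kb = 10^(−3.37) = 4.27 × 10^-4
Kb = x²/(1.41 − x) = 4.27 × 10^-4
Neglecting x in the denominator: x = √(4.27 × 10^-4 × 1.41) = 2.45 × 10^-2 M
pOH = 1.61, so pH = 14.00 − pOH = 12.39

pH = 12.39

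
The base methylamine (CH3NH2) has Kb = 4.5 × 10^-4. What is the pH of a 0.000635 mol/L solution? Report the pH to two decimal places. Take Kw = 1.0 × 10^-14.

pH = 10.55

CH3NH2 + H2O ⇌ CH3NH3+ + OH-
Kb = x²/(0.000635 − x) = 4.5 × 10^-4
x is not negligible relative to C₀; solve x² + 0.00045·x − 2.86e-07 = 0.
x = [−0.00045 + √(0.00045² + 1.14e-06)]/2 = 3.55 × 10^-4 M
pOH = −log(3.55 × 10^-4) = 3.45; pH = 14.00 − 3.45 = 10.55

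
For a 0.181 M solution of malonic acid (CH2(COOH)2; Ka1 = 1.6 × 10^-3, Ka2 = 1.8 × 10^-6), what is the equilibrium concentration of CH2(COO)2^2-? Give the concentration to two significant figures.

1.8 × 10^-6 M

First ionization gives [H+] ≈ [CH2(COOH)COO-] = 1.62 × 10^-2 M.
Second step: Ka2 = [H+][CH2(COO)2^2-]/[CH2(COOH)COO-] ≈ [CH2(COO)2^2-] (since [H+] ≈ [CH2(COOH)COO-]).
So [CH2(COO)2^2-] ≈ Ka2.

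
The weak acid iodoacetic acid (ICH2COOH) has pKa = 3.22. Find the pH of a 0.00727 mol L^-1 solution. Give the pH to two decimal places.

pH = 2.74

ICH2COOH ⇌ ICH2COO- + H+
Ka = 10^(−3.22) = 6.03 × 10^-4
From the ICE table, Ka = x²/(0.00727 − x) = 6.03 × 10^-4.
Here C₀/Ka ≈ 12.1, so the small-x approximation fails. Use the quadratic:
x = [−0.000603 + √(0.000603² + 1.75e-05)]/2 = 1.81 × 10^-3 M
pH = −log[H+] = −log(1.81 × 10^-3) = 2.74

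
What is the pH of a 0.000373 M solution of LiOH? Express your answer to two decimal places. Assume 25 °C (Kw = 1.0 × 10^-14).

LiOH is a strong base; [OH-] = 0.000373 M.
pOH = -log(0.000373) = 3.43
pH = 14.00 - 3.43 = 10.57

pH = 10.57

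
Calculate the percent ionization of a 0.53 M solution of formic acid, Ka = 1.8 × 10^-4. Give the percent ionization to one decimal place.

HCOOH ⇌ HCOO- + H+; let x = [H+] at equilibrium.
x ≈ √(Ka·C₀) = √(1.8 × 10^-4 × 0.53) = 9.77 × 10^-3 M
Fraction ionized = 9.77 × 10^-3 / 0.53 = 0.0184 → 1.8%

1.8%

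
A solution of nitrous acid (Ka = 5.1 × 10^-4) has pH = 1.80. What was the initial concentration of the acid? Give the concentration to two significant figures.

[H+] = 10^(-1.80) = 1.58 × 10^-2 M = x
Ka = x²/(C₀ − x) ⇒ C₀ = x + x²/Ka
C₀ = 1.58 × 10^-2 + (1.58 × 10^-2)²/(5.1 × 10^-4) = 5.05 × 10^-1 M

C₀ = 5.1 × 10^-1 M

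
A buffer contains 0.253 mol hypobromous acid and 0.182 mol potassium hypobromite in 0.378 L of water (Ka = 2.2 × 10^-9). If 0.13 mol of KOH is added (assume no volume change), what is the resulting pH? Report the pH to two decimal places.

OH- converts HOBr to OBr-: HOBr → 0.123 mol, OBr- → 0.312 mol.
pKa = −log(2.2 × 10^-9) = 8.658
Henderson–Hasselbalch with mole ratio 0.312/0.123: pH = 8.658 + (+0.404)

pH = 9.06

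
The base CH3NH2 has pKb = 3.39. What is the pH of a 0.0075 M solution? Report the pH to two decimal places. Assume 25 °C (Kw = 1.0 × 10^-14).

CH3NH2 + H2O ⇌ CH3NH3+ + OH-
Kb = 10^(−3.39) = 4.07 × 10^-4
Let x = [OH-] at equilibrium. Kb = x²/(0.0075 − x).
Here C₀/Kb ≈ 18.4, so the small-x approximation fails. Use the quadratic:
x = (−Kb + √(Kb² + 4·Kb·C₀))/2 = 1.56 × 10^-3 M
pOH = −log(1.56 × 10^-3) = 2.81; pH = 14.00 − 2.81 = 11.19

pH = 11.19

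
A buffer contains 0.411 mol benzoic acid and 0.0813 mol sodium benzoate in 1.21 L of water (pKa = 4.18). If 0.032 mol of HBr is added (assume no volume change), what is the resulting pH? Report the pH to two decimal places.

Added H+ converts C6H5COO- to C6H5COOH: C6H5COOH → 0.443 mol, C6H5COO- → 0.0493 mol.
Henderson–Hasselbalch with mole ratio 0.0493/0.443: pH = 4.18 + (-0.954)

pH = 3.23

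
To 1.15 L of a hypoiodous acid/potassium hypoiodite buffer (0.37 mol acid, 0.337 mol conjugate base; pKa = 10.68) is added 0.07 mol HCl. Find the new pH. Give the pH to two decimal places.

Added H+ converts OI- to HOI: HOI → 0.44 mol, OI- → 0.267 mol.
pH = pKa + log(n_OI-/n_HOI) = 10.68 + log(0.267/0.44) = 10.68 + (-0.217)

pH = 10.46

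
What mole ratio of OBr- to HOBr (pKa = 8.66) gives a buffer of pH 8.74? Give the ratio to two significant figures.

pH = pKa + log(r) ⇒ log(r) = 8.74 − 8.66 = +0.08
r = [OBr-]/[HOBr] = 10^(+0.08) = 1.2

ratio = 1.2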